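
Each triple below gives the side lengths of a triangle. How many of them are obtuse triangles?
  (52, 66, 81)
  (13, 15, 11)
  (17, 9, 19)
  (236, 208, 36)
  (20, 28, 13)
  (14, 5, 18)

(52,66,81): 52²+66² = 7060 > 6561 = 81² → acute
(13,15,11): 11²+13² = 290 > 225 = 15² → acute
(17,9,19): 9²+17² = 370 > 361 = 19² → acute
(236,208,36): 36²+208² = 44560 < 55696 = 236² → obtuse
(20,28,13): 13²+20² = 569 < 784 = 28² → obtuse
(14,5,18): 5²+14² = 221 < 324 = 18² → obtuse
3 of the 6 are obtuse.

3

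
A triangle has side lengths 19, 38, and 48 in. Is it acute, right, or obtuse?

Compare the square of the longest side to the sum of squares of the other two: 19² + 38² = 1805 < 2304 = 48².

obtuse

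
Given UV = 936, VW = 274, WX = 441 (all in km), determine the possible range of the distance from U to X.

221 ≤ UX ≤ 1651 km

The maximum is all hops collinear in one direction: 936 + 274 + 441 = 1651.
The longest hop is 936; the others sum to 715. Folding the others back against it leaves at least 936 − 715 = 221.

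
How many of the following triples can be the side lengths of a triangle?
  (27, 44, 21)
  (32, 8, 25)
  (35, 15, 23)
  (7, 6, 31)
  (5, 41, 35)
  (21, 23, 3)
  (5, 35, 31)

(21,27,44): 21+27 > 44 → valid
(8,25,32): 8+25 > 32 → valid
(15,23,35): 15+23 > 35 → valid
(6,7,31): 6+7 ≤ 31 → not valid
(5,35,41): 5+35 ≤ 41 → not valid
(3,21,23): 3+21 > 23 → valid
(5,31,35): 5+31 > 35 → valid
5 of the 7 triples form a triangle.

5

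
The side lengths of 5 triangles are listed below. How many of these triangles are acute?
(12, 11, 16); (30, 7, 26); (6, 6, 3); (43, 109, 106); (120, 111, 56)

(12,11,16): 11²+12² = 265 > 256 = 16² → acute
(30,7,26): 7²+26² = 725 < 900 = 30² → obtuse
(6,6,3): 3²+6² = 45 > 36 = 6² → acute
(43,109,106): 43²+106² = 13085 > 11881 = 109² → acute
(120,111,56): 56²+111² = 15457 > 14400 = 120² → acute
4 of the 5 are acute.

4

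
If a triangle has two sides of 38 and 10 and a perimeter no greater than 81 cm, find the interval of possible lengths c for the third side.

Triangle inequality alone gives 28 < c < 48.
The perimeter condition gives c ≤ 81 − 38 − 10 = 33.
Intersecting the two: 28 < c ≤ 33.

28 < c ≤ 33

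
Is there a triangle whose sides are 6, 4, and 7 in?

The longest side is 7, and the other two sum to 10.
Since 10 > 7, the triangle inequality holds.

Yes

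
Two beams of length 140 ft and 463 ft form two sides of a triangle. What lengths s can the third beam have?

323 < s < 603 (ft)

By the triangle inequality, s must be less than 140 + 463 = 603 and greater than |140 − 463| = 323.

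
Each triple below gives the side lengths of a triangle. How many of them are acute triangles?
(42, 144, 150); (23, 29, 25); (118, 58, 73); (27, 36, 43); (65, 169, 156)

2

(42,144,150): 42²+144² = 22500 = 150² → right
(23,29,25): 23²+25² = 1154 > 841 = 29² → acute
(118,58,73): 58²+73² = 8693 < 13924 = 118² → obtuse
(27,36,43): 27²+36² = 2025 > 1849 = 43² → acute
(65,169,156): 65²+156² = 28561 = 169² → right
2 of the 5 are acute.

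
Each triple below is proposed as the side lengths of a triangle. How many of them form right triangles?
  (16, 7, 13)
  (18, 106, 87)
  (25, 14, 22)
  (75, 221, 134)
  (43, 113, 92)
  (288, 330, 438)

(16,7,13): 7²+13² = 218 < 256 = 16² → obtuse
(18,106,87): 18+87 ≤ 106, not a triangle
(25,14,22): 14²+22² = 680 > 625 = 25² → acute
(75,221,134): 75+134 ≤ 221, not a triangle
(43,113,92): 43²+92² = 10313 < 12769 = 113² → obtuse
(288,330,438): 288²+330² = 191844 = 438² → right
1 of the 6 is right.

1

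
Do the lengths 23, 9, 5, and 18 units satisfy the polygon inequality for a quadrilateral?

Yes

A quadrilateral exists iff every side is shorter than the sum of the others — equivalently, the longest side is less than the sum of the rest.
Longest side 23 < 32 (sum of the remaining 3), so yes.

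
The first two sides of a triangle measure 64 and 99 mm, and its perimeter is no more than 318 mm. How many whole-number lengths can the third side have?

120

Triangle inequality: 35 < x < 163. Perimeter ≤ 318 gives x ≤ 318 − 64 − 99 = 155.
So 35 < x ≤ 155; integers 36 through 155: 120 values.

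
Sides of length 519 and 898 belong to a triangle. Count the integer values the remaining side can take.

The third side lies in the open interval (379, 1417).
Integers from 380 to 1416 inclusive: 1416 − 380 + 1 = 1037.

1037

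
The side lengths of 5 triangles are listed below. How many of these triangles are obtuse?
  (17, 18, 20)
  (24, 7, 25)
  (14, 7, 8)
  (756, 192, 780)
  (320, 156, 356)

(17,18,20): 17²+18² = 613 > 400 = 20² → acute
(24,7,25): 7²+24² = 625 = 25² → right
(14,7,8): 7²+8² = 113 < 196 = 14² → obtuse
(756,192,780): 192²+756² = 608400 = 780² → right
(320,156,356): 156²+320² = 126736 = 356² → right
1 of the 5 is obtuse.

1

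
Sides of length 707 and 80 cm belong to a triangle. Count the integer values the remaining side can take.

The third side lies in the open interval (627, 787).
Integers from 628 to 786 inclusive: 786 − 628 + 1 = 159.

159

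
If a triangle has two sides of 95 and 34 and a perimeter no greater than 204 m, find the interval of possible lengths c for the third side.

Triangle inequality alone gives 61 < c < 129.
The perimeter condition gives c ≤ 204 − 95 − 34 = 75.
Intersecting the two: 61 < c ≤ 75.

61 < c ≤ 75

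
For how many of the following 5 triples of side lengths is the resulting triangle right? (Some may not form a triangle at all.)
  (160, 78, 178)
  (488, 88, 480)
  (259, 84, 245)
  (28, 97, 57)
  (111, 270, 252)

3

(160,78,178): 78²+160² = 31684 = 178² → right
(488,88,480): 88²+480² = 238144 = 488² → right
(259,84,245): 84²+245² = 67081 = 259² → right
(28,97,57): 28+57 ≤ 97, not a triangle
(111,270,252): 111²+252² = 75825 > 72900 = 270² → acute
3 of the 5 are right.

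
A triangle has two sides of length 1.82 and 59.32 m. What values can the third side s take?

57.50 < s < 61.14

By the triangle inequality, s must be less than 1.82 + 59.32 = 61.14 and greater than |1.82 − 59.32| = 57.50.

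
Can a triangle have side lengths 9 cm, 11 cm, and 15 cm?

Yes

The longest side is 15, and the other two sum to 20.
Since 20 > 15, the triangle inequality holds.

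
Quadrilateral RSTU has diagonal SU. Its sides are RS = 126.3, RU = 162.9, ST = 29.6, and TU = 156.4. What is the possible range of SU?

126.8 < SU < 186.0

From triangle RSU: |126.3 − 162.9| < SU < 126.3 + 162.9, i.e. 36.6 < SU < 289.2.
From triangle TSU: 126.8 < SU < 186.0.
Both must hold, so SU lies in the intersection.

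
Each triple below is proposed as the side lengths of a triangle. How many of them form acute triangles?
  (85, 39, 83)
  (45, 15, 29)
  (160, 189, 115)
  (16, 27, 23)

3

(85,39,83): 39²+83² = 8410 > 7225 = 85² → acute
(45,15,29): 15+29 ≤ 45, not a triangle
(160,189,115): 115²+160² = 38825 > 35721 = 189² → acute
(16,27,23): 16²+23² = 785 > 729 = 27² → acute
3 of the 4 are acute.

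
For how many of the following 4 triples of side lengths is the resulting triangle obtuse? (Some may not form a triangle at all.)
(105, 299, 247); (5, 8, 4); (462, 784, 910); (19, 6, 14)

3

(105,299,247): 105²+247² = 72034 < 89401 = 299² → obtuse
(5,8,4): 4²+5² = 41 < 64 = 8² → obtuse
(462,784,910): 462²+784² = 828100 = 910² → right
(19,6,14): 6²+14² = 232 < 361 = 19² → obtuse
3 of the 4 are obtuse.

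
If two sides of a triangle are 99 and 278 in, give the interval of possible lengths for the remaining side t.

By the triangle inequality, t must be less than 99 + 278 = 377 and greater than |99 − 278| = 179.

179 < t < 377 (in)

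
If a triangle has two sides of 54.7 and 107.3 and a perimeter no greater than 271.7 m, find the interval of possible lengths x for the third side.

52.6 < x ≤ 109.7

Triangle inequality alone gives 52.6 < x < 162.0.
The perimeter condition gives x ≤ 271.7 − 54.7 − 107.3 = 109.7.
Intersecting the two: 52.6 < x ≤ 109.7.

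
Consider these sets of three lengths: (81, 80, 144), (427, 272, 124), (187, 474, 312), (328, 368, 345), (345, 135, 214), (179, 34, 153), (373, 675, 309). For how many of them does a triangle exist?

6

(80,81,144): 80+81 > 144 → valid
(124,272,427): 124+272 ≤ 427 → not valid
(187,312,474): 187+312 > 474 → valid
(328,345,368): 328+345 > 368 → valid
(135,214,345): 135+214 > 345 → valid
(34,153,179): 34+153 > 179 → valid
(309,373,675): 309+373 > 675 → valid
6 of the 7 triples form a triangle.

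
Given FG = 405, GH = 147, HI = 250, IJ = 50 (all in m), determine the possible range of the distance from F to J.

The maximum is all hops collinear in one direction: 405 + 147 + 250 + 50 = 852.
The longest hop is 405; the others sum to 447. Since 405 ≤ 447, the path can fold back on itself completely, so the minimum distance is 0.

0 ≤ FJ ≤ 852 m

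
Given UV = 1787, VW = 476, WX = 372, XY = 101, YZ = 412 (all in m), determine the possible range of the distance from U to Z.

The maximum is all hops collinear in one direction: 1787 + 476 + 372 + 101 + 412 = 3148.
The longest hop is 1787; the others sum to 1361. Folding the others back against it leaves at least 1787 − 1361 = 426.

426 ≤ UZ ≤ 3148 m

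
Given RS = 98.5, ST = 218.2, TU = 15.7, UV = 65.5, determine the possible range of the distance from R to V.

38.5 ≤ RV ≤ 397.9

The maximum is all hops collinear in one direction: 98.5 + 218.2 + 15.7 + 65.5 = 397.9.
The longest hop is 218.2; the others sum to 179.7. Folding the others back against it leaves at least 218.2 − 179.7 = 38.5.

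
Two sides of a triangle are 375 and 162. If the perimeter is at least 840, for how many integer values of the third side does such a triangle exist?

Triangle inequality: 213 < x < 537. Perimeter ≥ 840 gives x ≥ 840 − 375 − 162 = 303.
So 303 ≤ x < 537; integers 303 through 536: 234 values.

234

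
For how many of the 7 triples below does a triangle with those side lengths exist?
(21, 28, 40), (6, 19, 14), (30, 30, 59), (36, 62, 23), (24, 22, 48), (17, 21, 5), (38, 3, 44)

(21,28,40): 21+28 > 40 → valid
(6,14,19): 6+14 > 19 → valid
(30,30,59): 30+30 > 59 → valid
(23,36,62): 23+36 ≤ 62 → not valid
(22,24,48): 22+24 ≤ 48 → not valid
(5,17,21): 5+17 > 21 → valid
(3,38,44): 3+38 ≤ 44 → not valid
4 of the 7 triples form a triangle.

4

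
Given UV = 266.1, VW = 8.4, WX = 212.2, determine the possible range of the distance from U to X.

45.5 ≤ UX ≤ 486.7

The maximum is all hops collinear in one direction: 266.1 + 8.4 + 212.2 = 486.7.
The longest hop is 266.1; the others sum to 220.6. Folding the others back against it leaves at least 266.1 − 220.6 = 45.5.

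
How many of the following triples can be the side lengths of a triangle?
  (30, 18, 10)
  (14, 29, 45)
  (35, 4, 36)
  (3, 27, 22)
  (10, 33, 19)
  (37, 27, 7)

1

(10,18,30): 10+18 ≤ 30 → not valid
(14,29,45): 14+29 ≤ 45 → not valid
(4,35,36): 4+35 > 36 → valid
(3,22,27): 3+22 ≤ 27 → not valid
(10,19,33): 10+19 ≤ 33 → not valid
(7,27,37): 7+27 ≤ 37 → not valid
1 of the 6 triples forms a triangle.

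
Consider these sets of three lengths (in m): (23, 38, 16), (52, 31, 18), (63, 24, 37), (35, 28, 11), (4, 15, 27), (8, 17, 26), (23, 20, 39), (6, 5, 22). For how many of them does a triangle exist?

3

(16,23,38): 16+23 > 38 → valid
(18,31,52): 18+31 ≤ 52 → not valid
(24,37,63): 24+37 ≤ 63 → not valid
(11,28,35): 11+28 > 35 → valid
(4,15,27): 4+15 ≤ 27 → not valid
(8,17,26): 8+17 ≤ 26 → not valid
(20,23,39): 20+23 > 39 → valid
(5,6,22): 5+6 ≤ 22 → not valid
3 of the 8 triples form a triangle.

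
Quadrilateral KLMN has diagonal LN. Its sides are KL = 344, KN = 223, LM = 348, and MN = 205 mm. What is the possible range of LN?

From triangle KLN: |344 − 223| < LN < 344 + 223, i.e. 121 < LN < 567.
From triangle MLN: 143 < LN < 553.
Both must hold, so LN lies in the intersection.

143 < LN < 553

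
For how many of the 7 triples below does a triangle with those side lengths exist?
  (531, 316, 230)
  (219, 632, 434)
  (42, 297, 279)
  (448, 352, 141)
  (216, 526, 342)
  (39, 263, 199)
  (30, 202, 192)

(230,316,531): 230+316 > 531 → valid
(219,434,632): 219+434 > 632 → valid
(42,279,297): 42+279 > 297 → valid
(141,352,448): 141+352 > 448 → valid
(216,342,526): 216+342 > 526 → valid
(39,199,263): 39+199 ≤ 263 → not valid
(30,192,202): 30+192 > 202 → valid
6 of the 7 triples form a triangle.

6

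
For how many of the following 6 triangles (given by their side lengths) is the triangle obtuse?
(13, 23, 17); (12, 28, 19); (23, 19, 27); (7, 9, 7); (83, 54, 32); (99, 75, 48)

(13,23,17): 13²+17² = 458 < 529 = 23² → obtuse
(12,28,19): 12²+19² = 505 < 784 = 28² → obtuse
(23,19,27): 19²+23² = 890 > 729 = 27² → acute
(7,9,7): 7²+7² = 98 > 81 = 9² → acute
(83,54,32): 32²+54² = 3940 < 6889 = 83² → obtuse
(99,75,48): 48²+75² = 7929 < 9801 = 99² → obtuse
4 of the 6 are obtuse.

4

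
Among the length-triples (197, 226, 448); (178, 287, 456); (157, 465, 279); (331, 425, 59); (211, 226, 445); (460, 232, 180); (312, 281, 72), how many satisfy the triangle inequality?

(197,226,448): 197+226 ≤ 448 → not valid
(178,287,456): 178+287 > 456 → valid
(157,279,465): 157+279 ≤ 465 → not valid
(59,331,425): 59+331 ≤ 425 → not valid
(211,226,445): 211+226 ≤ 445 → not valid
(180,232,460): 180+232 ≤ 460 → not valid
(72,281,312): 72+281 > 312 → valid
2 of the 7 triples form a triangle.

2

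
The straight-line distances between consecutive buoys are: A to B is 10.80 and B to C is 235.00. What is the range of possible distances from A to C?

224.20 ≤ AC ≤ 245.80

By the triangle inequality, |10.80 − 235.00| ≤ AC ≤ 10.80 + 235.00.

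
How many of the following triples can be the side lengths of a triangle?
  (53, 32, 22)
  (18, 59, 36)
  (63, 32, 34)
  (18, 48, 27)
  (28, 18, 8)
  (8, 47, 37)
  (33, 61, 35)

3

(22,32,53): 22+32 > 53 → valid
(18,36,59): 18+36 ≤ 59 → not valid
(32,34,63): 32+34 > 63 → valid
(18,27,48): 18+27 ≤ 48 → not valid
(8,18,28): 8+18 ≤ 28 → not valid
(8,37,47): 8+37 ≤ 47 → not valid
(33,35,61): 33+35 > 61 → valid
3 of the 7 triples form a triangle.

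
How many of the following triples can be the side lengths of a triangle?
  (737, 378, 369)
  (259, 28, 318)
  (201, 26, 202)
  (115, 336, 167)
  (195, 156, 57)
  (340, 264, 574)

4

(369,378,737): 369+378 > 737 → valid
(28,259,318): 28+259 ≤ 318 → not valid
(26,201,202): 26+201 > 202 → valid
(115,167,336): 115+167 ≤ 336 → not valid
(57,156,195): 57+156 > 195 → valid
(264,340,574): 264+340 > 574 → valid
4 of the 6 triples form a triangle.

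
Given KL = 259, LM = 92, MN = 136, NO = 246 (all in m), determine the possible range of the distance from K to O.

The maximum is all hops collinear in one direction: 259 + 92 + 136 + 246 = 733.
The longest hop is 259; the others sum to 474. Since 259 ≤ 474, the path can fold back on itself completely, so the minimum distance is 0.

0 ≤ KO ≤ 733 m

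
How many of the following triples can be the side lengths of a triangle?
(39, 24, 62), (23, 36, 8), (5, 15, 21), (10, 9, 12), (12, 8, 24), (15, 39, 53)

3

(24,39,62): 24+39 > 62 → valid
(8,23,36): 8+23 ≤ 36 → not valid
(5,15,21): 5+15 ≤ 21 → not valid
(9,10,12): 9+10 > 12 → valid
(8,12,24): 8+12 ≤ 24 → not valid
(15,39,53): 15+39 > 53 → valid
3 of the 6 triples form a triangle.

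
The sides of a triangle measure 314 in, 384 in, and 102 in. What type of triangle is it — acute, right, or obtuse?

Compare the square of the longest side to the sum of squares of the other two: 102² + 314² = 109000 < 147456 = 384².

obtuse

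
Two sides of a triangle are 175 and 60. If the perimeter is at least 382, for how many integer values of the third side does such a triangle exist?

88

Triangle inequality: 115 < x < 235. Perimeter ≥ 382 gives x ≥ 382 − 175 − 60 = 147.
So 147 ≤ x < 235; integers 147 through 234: 88 values.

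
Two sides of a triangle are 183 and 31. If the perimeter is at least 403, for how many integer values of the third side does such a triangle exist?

Triangle inequality: 152 < x < 214. Perimeter ≥ 403 gives x ≥ 403 − 183 − 31 = 189.
So 189 ≤ x < 214; integers 189 through 213: 25 values.

25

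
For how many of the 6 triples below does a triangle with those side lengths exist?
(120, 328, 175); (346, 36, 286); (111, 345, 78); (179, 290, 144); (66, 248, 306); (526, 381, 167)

(120,175,328): 120+175 ≤ 328 → not valid
(36,286,346): 36+286 ≤ 346 → not valid
(78,111,345): 78+111 ≤ 345 → not valid
(144,179,290): 144+179 > 290 → valid
(66,248,306): 66+248 > 306 → valid
(167,381,526): 167+381 > 526 → valid
3 of the 6 triples form a triangle.

3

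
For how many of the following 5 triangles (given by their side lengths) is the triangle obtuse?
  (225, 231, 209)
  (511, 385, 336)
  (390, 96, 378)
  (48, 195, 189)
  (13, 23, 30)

1

(225,231,209): 209²+225² = 94306 > 53361 = 231² → acute
(511,385,336): 336²+385² = 261121 = 511² → right
(390,96,378): 96²+378² = 152100 = 390² → right
(48,195,189): 48²+189² = 38025 = 195² → right
(13,23,30): 13²+23² = 698 < 900 = 30² → obtuse
1 of the 5 is obtuse.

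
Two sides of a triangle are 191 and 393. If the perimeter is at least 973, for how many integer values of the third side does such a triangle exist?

195

Triangle inequality: 202 < x < 584. Perimeter ≥ 973 gives x ≥ 973 − 191 − 393 = 389.
So 389 ≤ x < 584; integers 389 through 583: 195 values.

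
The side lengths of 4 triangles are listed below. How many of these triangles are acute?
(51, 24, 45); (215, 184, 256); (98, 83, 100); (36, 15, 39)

(51,24,45): 24²+45² = 2601 = 51² → right
(215,184,256): 184²+215² = 80081 > 65536 = 256² → acute
(98,83,100): 83²+98² = 16493 > 10000 = 100² → acute
(36,15,39): 15²+36² = 1521 = 39² → right
2 of the 4 are acute.

2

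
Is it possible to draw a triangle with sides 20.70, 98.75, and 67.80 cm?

No

The longest side is 98.75, but the other two sum to only 88.50.
88.50 < 98.75, so the triangle inequality fails.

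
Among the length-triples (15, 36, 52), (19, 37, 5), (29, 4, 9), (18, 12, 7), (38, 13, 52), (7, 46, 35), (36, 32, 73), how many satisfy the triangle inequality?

(15,36,52): 15+36 ≤ 52 → not valid
(5,19,37): 5+19 ≤ 37 → not valid
(4,9,29): 4+9 ≤ 29 → not valid
(7,12,18): 7+12 > 18 → valid
(13,38,52): 13+38 ≤ 52 → not valid
(7,35,46): 7+35 ≤ 46 → not valid
(32,36,73): 32+36 ≤ 73 → not valid
1 of the 7 triples forms a triangle.

1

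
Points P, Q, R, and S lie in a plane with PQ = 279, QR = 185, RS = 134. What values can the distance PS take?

The maximum is all hops collinear in one direction: 279 + 185 + 134 = 598.
The longest hop is 279; the others sum to 319. Since 279 ≤ 319, the path can fold back on itself completely, so the minimum distance is 0.

0 ≤ PS ≤ 598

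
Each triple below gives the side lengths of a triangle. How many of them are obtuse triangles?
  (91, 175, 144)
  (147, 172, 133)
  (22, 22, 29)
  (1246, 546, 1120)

1

(91,175,144): 91²+144² = 29017 < 30625 = 175² → obtuse
(147,172,133): 133²+147² = 39298 > 29584 = 172² → acute
(22,22,29): 22²+22² = 968 > 841 = 29² → acute
(1246,546,1120): 546²+1120² = 1552516 = 1246² → right
1 of the 4 is obtuse.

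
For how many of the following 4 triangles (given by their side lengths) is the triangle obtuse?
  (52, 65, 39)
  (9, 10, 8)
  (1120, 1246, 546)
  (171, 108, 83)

(52,65,39): 39²+52² = 4225 = 65² → right
(9,10,8): 8²+9² = 145 > 100 = 10² → acute
(1120,1246,546): 546²+1120² = 1552516 = 1246² → right
(171,108,83): 83²+108² = 18553 < 29241 = 171² → obtuse
1 of the 4 is obtuse.

1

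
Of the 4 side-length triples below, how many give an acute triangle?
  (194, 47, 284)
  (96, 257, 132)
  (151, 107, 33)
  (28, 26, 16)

(194,47,284): 47+194 ≤ 284, not a triangle
(96,257,132): 96+132 ≤ 257, not a triangle
(151,107,33): 33+107 ≤ 151, not a triangle
(28,26,16): 16²+26² = 932 > 784 = 28² → acute
1 of the 4 is acute.

1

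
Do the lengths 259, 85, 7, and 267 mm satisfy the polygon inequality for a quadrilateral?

Yes

A quadrilateral exists iff every side is shorter than the sum of the others — equivalently, the longest side is less than the sum of the rest.
Longest side 267 < 351 (sum of the remaining 3), so yes.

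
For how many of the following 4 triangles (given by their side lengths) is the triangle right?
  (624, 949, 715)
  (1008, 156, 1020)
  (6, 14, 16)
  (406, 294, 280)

3

(624,949,715): 624²+715² = 900601 = 949² → right
(1008,156,1020): 156²+1008² = 1040400 = 1020² → right
(6,14,16): 6²+14² = 232 < 256 = 16² → obtuse
(406,294,280): 280²+294² = 164836 = 406² → right
3 of the 4 are right.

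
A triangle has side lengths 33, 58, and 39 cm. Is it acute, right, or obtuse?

obtuse

Compare the square of the longest side to the sum of squares of the other two: 33² + 39² = 2610 < 3364 = 58².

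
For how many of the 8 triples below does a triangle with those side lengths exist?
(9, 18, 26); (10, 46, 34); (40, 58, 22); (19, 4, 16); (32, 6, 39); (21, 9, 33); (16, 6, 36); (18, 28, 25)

(9,18,26): 9+18 > 26 → valid
(10,34,46): 10+34 ≤ 46 → not valid
(22,40,58): 22+40 > 58 → valid
(4,16,19): 4+16 > 19 → valid
(6,32,39): 6+32 ≤ 39 → not valid
(9,21,33): 9+21 ≤ 33 → not valid
(6,16,36): 6+16 ≤ 36 → not valid
(18,25,28): 18+25 > 28 → valid
4 of the 8 triples form a triangle.

4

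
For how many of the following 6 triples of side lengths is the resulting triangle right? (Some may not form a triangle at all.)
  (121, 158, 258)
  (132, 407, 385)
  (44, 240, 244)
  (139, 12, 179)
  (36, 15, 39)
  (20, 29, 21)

4

(121,158,258): 121²+158² = 39605 < 66564 = 258² → obtuse
(132,407,385): 132²+385² = 165649 = 407² → right
(44,240,244): 44²+240² = 59536 = 244² → right
(139,12,179): 12+139 ≤ 179, not a triangle
(36,15,39): 15²+36² = 1521 = 39² → right
(20,29,21): 20²+21² = 841 = 29² → right
4 of the 6 are right.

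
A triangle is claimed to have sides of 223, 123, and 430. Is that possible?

No

The longest side is 430, but the other two sum to only 346.
346 < 430, so the triangle inequality fails.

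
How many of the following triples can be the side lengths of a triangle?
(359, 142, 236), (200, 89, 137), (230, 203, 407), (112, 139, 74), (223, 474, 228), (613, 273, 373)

(142,236,359): 142+236 > 359 → valid
(89,137,200): 89+137 > 200 → valid
(203,230,407): 203+230 > 407 → valid
(74,112,139): 74+112 > 139 → valid
(223,228,474): 223+228 ≤ 474 → not valid
(273,373,613): 273+373 > 613 → valid
5 of the 6 triples form a triangle.

5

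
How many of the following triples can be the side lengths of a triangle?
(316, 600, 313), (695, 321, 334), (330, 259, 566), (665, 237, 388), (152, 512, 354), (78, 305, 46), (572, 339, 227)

2

(313,316,600): 313+316 > 600 → valid
(321,334,695): 321+334 ≤ 695 → not valid
(259,330,566): 259+330 > 566 → valid
(237,388,665): 237+388 ≤ 665 → not valid
(152,354,512): 152+354 ≤ 512 → not valid
(46,78,305): 46+78 ≤ 305 → not valid
(227,339,572): 227+339 ≤ 572 → not valid
2 of the 7 triples form a triangle.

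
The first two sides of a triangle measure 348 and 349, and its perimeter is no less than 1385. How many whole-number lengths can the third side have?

9

Triangle inequality: 1 < x < 697. Perimeter ≥ 1385 gives x ≥ 1385 − 348 − 349 = 688.
So 688 ≤ x < 697; integers 688 through 696: 9 values.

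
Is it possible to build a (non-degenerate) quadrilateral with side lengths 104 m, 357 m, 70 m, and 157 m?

No

For a quadrilateral, each side must be shorter than the sum of the others.
Here the longest side is 357, but the remaining 3 sides sum to only 331.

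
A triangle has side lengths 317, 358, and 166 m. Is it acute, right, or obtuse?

obtuse

Compare the square of the longest side to the sum of squares of the other two: 166² + 317² = 128045 < 128164 = 358².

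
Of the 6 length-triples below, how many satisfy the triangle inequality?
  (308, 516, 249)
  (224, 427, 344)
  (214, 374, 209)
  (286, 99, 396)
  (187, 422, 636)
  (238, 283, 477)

(249,308,516): 249+308 > 516 → valid
(224,344,427): 224+344 > 427 → valid
(209,214,374): 209+214 > 374 → valid
(99,286,396): 99+286 ≤ 396 → not valid
(187,422,636): 187+422 ≤ 636 → not valid
(238,283,477): 238+283 > 477 → valid
4 of the 6 triples form a triangle.

4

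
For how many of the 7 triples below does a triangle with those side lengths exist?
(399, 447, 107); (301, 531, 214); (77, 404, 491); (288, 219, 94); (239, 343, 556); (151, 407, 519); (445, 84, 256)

4

(107,399,447): 107+399 > 447 → valid
(214,301,531): 214+301 ≤ 531 → not valid
(77,404,491): 77+404 ≤ 491 → not valid
(94,219,288): 94+219 > 288 → valid
(239,343,556): 239+343 > 556 → valid
(151,407,519): 151+407 > 519 → valid
(84,256,445): 84+256 ≤ 445 → not valid
4 of the 7 triples form a triangle.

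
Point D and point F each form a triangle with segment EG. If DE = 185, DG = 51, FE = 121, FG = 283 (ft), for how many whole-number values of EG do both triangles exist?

73

From triangle DEG: 134 < EG < 236.
From triangle FEG: 162 < EG < 404.
Intersection: 162 < EG < 236, so integers 163 through 235: 73 values.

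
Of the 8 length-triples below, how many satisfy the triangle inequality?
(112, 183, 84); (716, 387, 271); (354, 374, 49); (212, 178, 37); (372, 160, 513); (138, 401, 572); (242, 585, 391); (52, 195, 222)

6

(84,112,183): 84+112 > 183 → valid
(271,387,716): 271+387 ≤ 716 → not valid
(49,354,374): 49+354 > 374 → valid
(37,178,212): 37+178 > 212 → valid
(160,372,513): 160+372 > 513 → valid
(138,401,572): 138+401 ≤ 572 → not valid
(242,391,585): 242+391 > 585 → valid
(52,195,222): 52+195 > 222 → valid
6 of the 8 triples form a triangle.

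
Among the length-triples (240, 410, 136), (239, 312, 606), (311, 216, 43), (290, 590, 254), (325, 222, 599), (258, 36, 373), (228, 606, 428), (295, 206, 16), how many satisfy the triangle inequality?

(136,240,410): 136+240 ≤ 410 → not valid
(239,312,606): 239+312 ≤ 606 → not valid
(43,216,311): 43+216 ≤ 311 → not valid
(254,290,590): 254+290 ≤ 590 → not valid
(222,325,599): 222+325 ≤ 599 → not valid
(36,258,373): 36+258 ≤ 373 → not valid
(228,428,606): 228+428 > 606 → valid
(16,206,295): 16+206 ≤ 295 → not valid
1 of the 8 triples forms a triangle.

1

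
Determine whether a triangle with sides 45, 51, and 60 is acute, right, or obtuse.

acute

Compare the square of the longest side to the sum of squares of the other two: 45² + 51² = 4626 > 3600 = 60².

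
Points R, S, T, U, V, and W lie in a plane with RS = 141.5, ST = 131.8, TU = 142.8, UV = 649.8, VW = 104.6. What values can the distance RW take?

The maximum is all hops collinear in one direction: 141.5 + 131.8 + 142.8 + 649.8 + 104.6 = 1170.5.
The longest hop is 649.8; the others sum to 520.7. Folding the others back against it leaves at least 649.8 − 520.7 = 129.1.

129.1 ≤ RW ≤ 1170.5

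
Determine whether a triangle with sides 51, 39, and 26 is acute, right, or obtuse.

Compare the square of the longest side to the sum of squares of the other two: 26² + 39² = 2197 < 2601 = 51².

obtuse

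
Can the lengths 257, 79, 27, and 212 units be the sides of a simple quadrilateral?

A quadrilateral exists iff every side is shorter than the sum of the others — equivalently, the longest side is less than the sum of the rest.
Longest side 257 < 318 (sum of the remaining 3), so yes.

Yes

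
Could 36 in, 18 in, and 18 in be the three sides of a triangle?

No

The two shorter sides sum to 36, exactly equal to the longest side 36.
That gives only a degenerate (flat) triangle — the inequality must be strict.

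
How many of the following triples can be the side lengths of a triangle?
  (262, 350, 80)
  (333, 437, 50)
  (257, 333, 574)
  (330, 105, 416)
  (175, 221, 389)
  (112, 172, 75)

4

(80,262,350): 80+262 ≤ 350 → not valid
(50,333,437): 50+333 ≤ 437 → not valid
(257,333,574): 257+333 > 574 → valid
(105,330,416): 105+330 > 416 → valid
(175,221,389): 175+221 > 389 → valid
(75,112,172): 75+112 > 172 → valid
4 of the 6 triples form a triangle.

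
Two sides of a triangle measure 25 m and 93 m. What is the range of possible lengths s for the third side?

By the triangle inequality, s must be less than 25 + 93 = 118 and greater than |25 − 93| = 68.

68 < s < 118 (m)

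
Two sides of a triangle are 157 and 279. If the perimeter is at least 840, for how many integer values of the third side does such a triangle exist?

Triangle inequality: 122 < x < 436. Perimeter ≥ 840 gives x ≥ 840 − 157 − 279 = 404.
So 404 ≤ x < 436; integers 404 through 435: 32 values.

32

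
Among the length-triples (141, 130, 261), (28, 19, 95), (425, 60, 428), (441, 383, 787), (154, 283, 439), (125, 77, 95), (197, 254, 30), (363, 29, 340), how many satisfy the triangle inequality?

5

(130,141,261): 130+141 > 261 → valid
(19,28,95): 19+28 ≤ 95 → not valid
(60,425,428): 60+425 > 428 → valid
(383,441,787): 383+441 > 787 → valid
(154,283,439): 154+283 ≤ 439 → not valid
(77,95,125): 77+95 > 125 → valid
(30,197,254): 30+197 ≤ 254 → not valid
(29,340,363): 29+340 > 363 → valid
5 of the 8 triples form a triangle.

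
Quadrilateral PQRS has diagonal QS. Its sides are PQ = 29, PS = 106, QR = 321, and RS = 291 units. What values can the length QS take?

77 < QS < 135

From triangle PQS: |29 − 106| < QS < 29 + 106, i.e. 77 < QS < 135.
From triangle RQS: 30 < QS < 612.
Both must hold, so QS lies in the intersection.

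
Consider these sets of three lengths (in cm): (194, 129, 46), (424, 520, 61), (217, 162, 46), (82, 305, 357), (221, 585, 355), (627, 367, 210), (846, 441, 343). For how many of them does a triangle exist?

(46,129,194): 46+129 ≤ 194 → not valid
(61,424,520): 61+424 ≤ 520 → not valid
(46,162,217): 46+162 ≤ 217 → not valid
(82,305,357): 82+305 > 357 → valid
(221,355,585): 221+355 ≤ 585 → not valid
(210,367,627): 210+367 ≤ 627 → not valid
(343,441,846): 343+441 ≤ 846 → not valid
1 of the 7 triples forms a triangle.

1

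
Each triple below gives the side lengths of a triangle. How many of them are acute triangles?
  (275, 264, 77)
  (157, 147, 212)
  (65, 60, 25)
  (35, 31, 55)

(275,264,77): 77²+264² = 75625 = 275² → right
(157,147,212): 147²+157² = 46258 > 44944 = 212² → acute
(65,60,25): 25²+60² = 4225 = 65² → right
(35,31,55): 31²+35² = 2186 < 3025 = 55² → obtuse
1 of the 4 is acute.

1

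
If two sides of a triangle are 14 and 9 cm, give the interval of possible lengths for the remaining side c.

By the triangle inequality, c must be less than 14 + 9 = 23 and greater than |14 − 9| = 5.

5 < c < 23 (cm)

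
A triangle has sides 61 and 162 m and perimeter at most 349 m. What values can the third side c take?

101 < c ≤ 126

Triangle inequality alone gives 101 < c < 223.
The perimeter condition gives c ≤ 349 − 61 − 162 = 126.
Intersecting the two: 101 < c ≤ 126.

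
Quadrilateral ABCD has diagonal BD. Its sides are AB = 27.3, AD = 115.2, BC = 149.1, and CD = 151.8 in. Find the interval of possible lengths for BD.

From triangle ABD: |27.3 − 115.2| < BD < 27.3 + 115.2, i.e. 87.9 < BD < 142.5.
From triangle CBD: 2.7 < BD < 300.9.
Both must hold, so BD lies in the intersection.

87.9 < BD < 142.5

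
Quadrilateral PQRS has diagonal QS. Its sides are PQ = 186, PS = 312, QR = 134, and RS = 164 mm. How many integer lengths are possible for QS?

171

From triangle PQS: 126 < QS < 498.
From triangle RQS: 30 < QS < 298.
Intersection: 126 < QS < 298, so integers 127 through 297: 171 values.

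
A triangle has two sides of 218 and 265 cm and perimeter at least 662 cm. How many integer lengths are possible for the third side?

Triangle inequality: 47 < x < 483. Perimeter ≥ 662 gives x ≥ 662 − 218 − 265 = 179.
So 179 ≤ x < 483; integers 179 through 482: 304 values.

304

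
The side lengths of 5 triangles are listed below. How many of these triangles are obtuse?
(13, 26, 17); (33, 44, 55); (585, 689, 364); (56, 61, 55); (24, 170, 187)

2

(13,26,17): 13²+17² = 458 < 676 = 26² → obtuse
(33,44,55): 33²+44² = 3025 = 55² → right
(585,689,364): 364²+585² = 474721 = 689² → right
(56,61,55): 55²+56² = 6161 > 3721 = 61² → acute
(24,170,187): 24²+170² = 29476 < 34969 = 187² → obtuse
2 of the 5 are obtuse.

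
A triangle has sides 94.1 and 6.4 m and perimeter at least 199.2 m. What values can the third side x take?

98.7 ≤ x < 100.5

Triangle inequality alone gives 87.7 < x < 100.5.
The perimeter condition gives x ≥ 199.2 − 94.1 − 6.4 = 98.7.
Intersecting the two: 98.7 ≤ x < 100.5.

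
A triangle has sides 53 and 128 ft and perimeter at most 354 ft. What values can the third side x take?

Triangle inequality alone gives 75 < x < 181.
The perimeter condition gives x ≤ 354 − 53 − 128 = 173.
Intersecting the two: 75 < x ≤ 173.

75 < x ≤ 173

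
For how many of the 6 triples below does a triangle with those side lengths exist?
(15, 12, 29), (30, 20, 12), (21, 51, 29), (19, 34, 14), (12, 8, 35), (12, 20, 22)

2

(12,15,29): 12+15 ≤ 29 → not valid
(12,20,30): 12+20 > 30 → valid
(21,29,51): 21+29 ≤ 51 → not valid
(14,19,34): 14+19 ≤ 34 → not valid
(8,12,35): 8+12 ≤ 35 → not valid
(12,20,22): 12+20 > 22 → valid
2 of the 6 triples form a triangle.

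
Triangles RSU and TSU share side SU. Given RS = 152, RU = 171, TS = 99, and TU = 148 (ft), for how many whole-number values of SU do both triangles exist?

From triangle RSU: 19 < SU < 323.
From triangle TSU: 49 < SU < 247.
Intersection: 49 < SU < 247, so integers 50 through 246: 197 values.

197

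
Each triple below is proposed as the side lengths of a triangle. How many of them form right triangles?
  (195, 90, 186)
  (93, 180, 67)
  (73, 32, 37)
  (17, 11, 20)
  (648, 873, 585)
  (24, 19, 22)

(195,90,186): 90²+186² = 42696 > 38025 = 195² → acute
(93,180,67): 67+93 ≤ 180, not a triangle
(73,32,37): 32+37 ≤ 73, not a triangle
(17,11,20): 11²+17² = 410 > 400 = 20² → acute
(648,873,585): 585²+648² = 762129 = 873² → right
(24,19,22): 19²+22² = 845 > 576 = 24² → acute
1 of the 6 is right.

1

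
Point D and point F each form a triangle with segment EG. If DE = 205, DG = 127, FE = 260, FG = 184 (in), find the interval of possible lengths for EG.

78 < EG < 332

From triangle DEG: |205 − 127| < EG < 205 + 127, i.e. 78 < EG < 332.
From triangle FEG: 76 < EG < 444.
Both must hold, so EG lies in the intersection.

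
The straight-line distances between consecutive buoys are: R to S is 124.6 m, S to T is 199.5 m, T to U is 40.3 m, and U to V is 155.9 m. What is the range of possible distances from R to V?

The maximum is all hops collinear in one direction: 124.6 + 199.5 + 40.3 + 155.9 = 520.3.
The longest hop is 199.5; the others sum to 320.8. Since 199.5 ≤ 320.8, the path can fold back on itself completely, so the minimum distance is 0.

0 ≤ RV ≤ 520.3 m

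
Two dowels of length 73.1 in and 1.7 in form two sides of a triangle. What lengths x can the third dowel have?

71.4 < x < 74.8 (in)

By the triangle inequality, x must be less than 73.1 + 1.7 = 74.8 and greater than |73.1 − 1.7| = 71.4.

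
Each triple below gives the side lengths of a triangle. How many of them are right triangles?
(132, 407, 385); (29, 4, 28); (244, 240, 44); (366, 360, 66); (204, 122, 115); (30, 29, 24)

(132,407,385): 132²+385² = 165649 = 407² → right
(29,4,28): 4²+28² = 800 < 841 = 29² → obtuse
(244,240,44): 44²+240² = 59536 = 244² → right
(366,360,66): 66²+360² = 133956 = 366² → right
(204,122,115): 115²+122² = 28109 < 41616 = 204² → obtuse
(30,29,24): 24²+29² = 1417 > 900 = 30² → acute
3 of the 6 are right.

3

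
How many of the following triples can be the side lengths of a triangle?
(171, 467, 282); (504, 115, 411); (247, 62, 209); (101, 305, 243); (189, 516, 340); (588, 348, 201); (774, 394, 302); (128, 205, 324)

5

(171,282,467): 171+282 ≤ 467 → not valid
(115,411,504): 115+411 > 504 → valid
(62,209,247): 62+209 > 247 → valid
(101,243,305): 101+243 > 305 → valid
(189,340,516): 189+340 > 516 → valid
(201,348,588): 201+348 ≤ 588 → not valid
(302,394,774): 302+394 ≤ 774 → not valid
(128,205,324): 128+205 > 324 → valid
5 of the 8 triples form a triangle.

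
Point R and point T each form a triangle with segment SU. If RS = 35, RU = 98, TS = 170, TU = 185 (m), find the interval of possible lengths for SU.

From triangle RSU: |35 − 98| < SU < 35 + 98, i.e. 63 < SU < 133.
From triangle TSU: 15 < SU < 355.
Both must hold, so SU lies in the intersection.

63 < SU < 133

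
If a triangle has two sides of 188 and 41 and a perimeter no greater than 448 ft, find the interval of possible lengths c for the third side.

147 < c ≤ 219

Triangle inequality alone gives 147 < c < 229.
The perimeter condition gives c ≤ 448 − 188 − 41 = 219.
Intersecting the two: 147 < c ≤ 219.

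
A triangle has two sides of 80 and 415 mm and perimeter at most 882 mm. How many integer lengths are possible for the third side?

52

Triangle inequality: 335 < x < 495. Perimeter ≤ 882 gives x ≤ 882 − 80 − 415 = 387.
So 335 < x ≤ 387; integers 336 through 387: 52 values.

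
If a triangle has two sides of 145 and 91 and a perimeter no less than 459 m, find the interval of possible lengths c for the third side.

Triangle inequality alone gives 54 < c < 236.
The perimeter condition gives c ≥ 459 − 145 − 91 = 223.
Intersecting the two: 223 ≤ c < 236.

223 ≤ c < 236 m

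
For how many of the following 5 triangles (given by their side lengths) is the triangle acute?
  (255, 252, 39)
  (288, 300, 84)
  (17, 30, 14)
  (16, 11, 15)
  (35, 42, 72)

1

(255,252,39): 39²+252² = 65025 = 255² → right
(288,300,84): 84²+288² = 90000 = 300² → right
(17,30,14): 14²+17² = 485 < 900 = 30² → obtuse
(16,11,15): 11²+15² = 346 > 256 = 16² → acute
(35,42,72): 35²+42² = 2989 < 5184 = 72² → obtuse
1 of the 5 is acute.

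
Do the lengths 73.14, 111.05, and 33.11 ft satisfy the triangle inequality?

No

The longest side is 111.05, but the other two sum to only 106.25.
106.25 < 111.05, so the triangle inequality fails.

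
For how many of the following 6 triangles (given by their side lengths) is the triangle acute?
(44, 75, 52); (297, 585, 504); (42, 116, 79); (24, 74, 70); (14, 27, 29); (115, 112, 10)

(44,75,52): 44²+52² = 4640 < 5625 = 75² → obtuse
(297,585,504): 297²+504² = 342225 = 585² → right
(42,116,79): 42²+79² = 8005 < 13456 = 116² → obtuse
(24,74,70): 24²+70² = 5476 = 74² → right
(14,27,29): 14²+27² = 925 > 841 = 29² → acute
(115,112,10): 10²+112² = 12644 < 13225 = 115² → obtuse
1 of the 6 is acute.

1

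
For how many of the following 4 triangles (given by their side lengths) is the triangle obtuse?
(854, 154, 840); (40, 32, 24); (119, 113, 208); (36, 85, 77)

(854,154,840): 154²+840² = 729316 = 854² → right
(40,32,24): 24²+32² = 1600 = 40² → right
(119,113,208): 113²+119² = 26930 < 43264 = 208² → obtuse
(36,85,77): 36²+77² = 7225 = 85² → right
1 of the 4 is obtuse.

1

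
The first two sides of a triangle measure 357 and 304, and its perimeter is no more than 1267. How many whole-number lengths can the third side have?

Triangle inequality: 53 < x < 661. Perimeter ≤ 1267 gives x ≤ 1267 − 357 − 304 = 606.
So 53 < x ≤ 606; integers 54 through 606: 553 values.

553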